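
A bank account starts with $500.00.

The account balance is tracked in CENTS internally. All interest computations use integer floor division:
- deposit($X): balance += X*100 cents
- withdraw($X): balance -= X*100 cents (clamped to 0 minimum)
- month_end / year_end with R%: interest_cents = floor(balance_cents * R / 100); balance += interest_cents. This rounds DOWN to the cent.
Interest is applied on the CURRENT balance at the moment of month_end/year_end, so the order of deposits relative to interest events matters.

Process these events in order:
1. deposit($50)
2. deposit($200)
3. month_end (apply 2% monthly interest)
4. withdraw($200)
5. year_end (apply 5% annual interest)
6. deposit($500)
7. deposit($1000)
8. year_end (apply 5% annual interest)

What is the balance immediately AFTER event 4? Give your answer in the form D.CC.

Answer: 565.00

Derivation:
After 1 (deposit($50)): balance=$550.00 total_interest=$0.00
After 2 (deposit($200)): balance=$750.00 total_interest=$0.00
After 3 (month_end (apply 2% monthly interest)): balance=$765.00 total_interest=$15.00
After 4 (withdraw($200)): balance=$565.00 total_interest=$15.00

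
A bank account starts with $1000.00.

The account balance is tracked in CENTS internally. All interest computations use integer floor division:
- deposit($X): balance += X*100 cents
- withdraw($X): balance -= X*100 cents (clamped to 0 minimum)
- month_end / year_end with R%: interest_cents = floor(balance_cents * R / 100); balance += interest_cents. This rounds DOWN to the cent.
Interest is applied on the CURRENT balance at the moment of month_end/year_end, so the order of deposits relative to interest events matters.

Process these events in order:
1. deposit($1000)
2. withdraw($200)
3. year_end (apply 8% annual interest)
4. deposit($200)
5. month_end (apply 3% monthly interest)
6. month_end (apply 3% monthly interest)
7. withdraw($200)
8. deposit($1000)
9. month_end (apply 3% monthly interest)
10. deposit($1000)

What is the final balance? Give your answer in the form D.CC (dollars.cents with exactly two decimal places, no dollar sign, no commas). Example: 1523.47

After 1 (deposit($1000)): balance=$2000.00 total_interest=$0.00
After 2 (withdraw($200)): balance=$1800.00 total_interest=$0.00
After 3 (year_end (apply 8% annual interest)): balance=$1944.00 total_interest=$144.00
After 4 (deposit($200)): balance=$2144.00 total_interest=$144.00
After 5 (month_end (apply 3% monthly interest)): balance=$2208.32 total_interest=$208.32
After 6 (month_end (apply 3% monthly interest)): balance=$2274.56 total_interest=$274.56
After 7 (withdraw($200)): balance=$2074.56 total_interest=$274.56
After 8 (deposit($1000)): balance=$3074.56 total_interest=$274.56
After 9 (month_end (apply 3% monthly interest)): balance=$3166.79 total_interest=$366.79
After 10 (deposit($1000)): balance=$4166.79 total_interest=$366.79

Answer: 4166.79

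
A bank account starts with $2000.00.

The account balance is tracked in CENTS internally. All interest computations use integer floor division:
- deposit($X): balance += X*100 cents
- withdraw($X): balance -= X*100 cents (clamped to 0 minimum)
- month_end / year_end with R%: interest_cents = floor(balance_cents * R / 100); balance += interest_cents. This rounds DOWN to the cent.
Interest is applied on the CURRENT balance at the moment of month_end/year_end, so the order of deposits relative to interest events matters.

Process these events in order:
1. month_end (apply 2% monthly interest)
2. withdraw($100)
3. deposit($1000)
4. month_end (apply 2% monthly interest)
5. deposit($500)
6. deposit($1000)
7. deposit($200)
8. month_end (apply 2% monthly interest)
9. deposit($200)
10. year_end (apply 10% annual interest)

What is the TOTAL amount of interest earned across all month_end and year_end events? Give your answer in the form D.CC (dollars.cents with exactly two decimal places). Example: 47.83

Answer: 692.04

Derivation:
After 1 (month_end (apply 2% monthly interest)): balance=$2040.00 total_interest=$40.00
After 2 (withdraw($100)): balance=$1940.00 total_interest=$40.00
After 3 (deposit($1000)): balance=$2940.00 total_interest=$40.00
After 4 (month_end (apply 2% monthly interest)): balance=$2998.80 total_interest=$98.80
After 5 (deposit($500)): balance=$3498.80 total_interest=$98.80
After 6 (deposit($1000)): balance=$4498.80 total_interest=$98.80
After 7 (deposit($200)): balance=$4698.80 total_interest=$98.80
After 8 (month_end (apply 2% monthly interest)): balance=$4792.77 total_interest=$192.77
After 9 (deposit($200)): balance=$4992.77 total_interest=$192.77
After 10 (year_end (apply 10% annual interest)): balance=$5492.04 total_interest=$692.04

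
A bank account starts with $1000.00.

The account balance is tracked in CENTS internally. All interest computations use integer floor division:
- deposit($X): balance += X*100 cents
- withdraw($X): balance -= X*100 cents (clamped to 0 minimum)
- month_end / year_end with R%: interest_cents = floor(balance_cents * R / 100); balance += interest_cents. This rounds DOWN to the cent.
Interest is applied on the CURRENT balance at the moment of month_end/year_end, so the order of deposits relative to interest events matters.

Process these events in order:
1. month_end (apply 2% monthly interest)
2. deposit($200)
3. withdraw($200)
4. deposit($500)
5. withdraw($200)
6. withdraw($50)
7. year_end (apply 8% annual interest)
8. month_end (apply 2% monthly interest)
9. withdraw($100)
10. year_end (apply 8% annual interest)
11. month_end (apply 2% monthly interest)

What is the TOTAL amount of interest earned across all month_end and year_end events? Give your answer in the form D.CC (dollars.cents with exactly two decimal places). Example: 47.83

Answer: 281.00

Derivation:
After 1 (month_end (apply 2% monthly interest)): balance=$1020.00 total_interest=$20.00
After 2 (deposit($200)): balance=$1220.00 total_interest=$20.00
After 3 (withdraw($200)): balance=$1020.00 total_interest=$20.00
After 4 (deposit($500)): balance=$1520.00 total_interest=$20.00
After 5 (withdraw($200)): balance=$1320.00 total_interest=$20.00
After 6 (withdraw($50)): balance=$1270.00 total_interest=$20.00
After 7 (year_end (apply 8% annual interest)): balance=$1371.60 total_interest=$121.60
After 8 (month_end (apply 2% monthly interest)): balance=$1399.03 total_interest=$149.03
After 9 (withdraw($100)): balance=$1299.03 total_interest=$149.03
After 10 (year_end (apply 8% annual interest)): balance=$1402.95 total_interest=$252.95
After 11 (month_end (apply 2% monthly interest)): balance=$1431.00 total_interest=$281.00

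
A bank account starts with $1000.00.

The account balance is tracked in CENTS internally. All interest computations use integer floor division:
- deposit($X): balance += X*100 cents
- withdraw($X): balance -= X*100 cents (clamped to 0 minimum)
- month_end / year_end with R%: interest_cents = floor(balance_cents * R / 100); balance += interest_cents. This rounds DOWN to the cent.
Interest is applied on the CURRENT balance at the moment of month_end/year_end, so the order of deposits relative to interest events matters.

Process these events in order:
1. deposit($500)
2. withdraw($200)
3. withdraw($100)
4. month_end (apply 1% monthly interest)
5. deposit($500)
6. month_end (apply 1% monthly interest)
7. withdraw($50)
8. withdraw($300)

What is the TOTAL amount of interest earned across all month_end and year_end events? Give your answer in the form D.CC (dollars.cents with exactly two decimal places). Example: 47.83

After 1 (deposit($500)): balance=$1500.00 total_interest=$0.00
After 2 (withdraw($200)): balance=$1300.00 total_interest=$0.00
After 3 (withdraw($100)): balance=$1200.00 total_interest=$0.00
After 4 (month_end (apply 1% monthly interest)): balance=$1212.00 total_interest=$12.00
After 5 (deposit($500)): balance=$1712.00 total_interest=$12.00
After 6 (month_end (apply 1% monthly interest)): balance=$1729.12 total_interest=$29.12
After 7 (withdraw($50)): balance=$1679.12 total_interest=$29.12
After 8 (withdraw($300)): balance=$1379.12 total_interest=$29.12

Answer: 29.12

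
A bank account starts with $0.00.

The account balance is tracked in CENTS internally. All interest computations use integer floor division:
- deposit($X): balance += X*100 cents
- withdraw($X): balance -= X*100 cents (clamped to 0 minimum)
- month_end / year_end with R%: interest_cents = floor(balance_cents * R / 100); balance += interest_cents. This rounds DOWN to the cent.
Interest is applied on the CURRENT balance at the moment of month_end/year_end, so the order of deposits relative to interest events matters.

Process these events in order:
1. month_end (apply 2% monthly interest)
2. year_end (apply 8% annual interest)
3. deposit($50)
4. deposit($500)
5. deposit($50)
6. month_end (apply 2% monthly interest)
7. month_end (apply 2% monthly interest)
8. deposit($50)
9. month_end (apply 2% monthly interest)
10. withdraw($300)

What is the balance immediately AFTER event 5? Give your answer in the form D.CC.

Answer: 600.00

Derivation:
After 1 (month_end (apply 2% monthly interest)): balance=$0.00 total_interest=$0.00
After 2 (year_end (apply 8% annual interest)): balance=$0.00 total_interest=$0.00
After 3 (deposit($50)): balance=$50.00 total_interest=$0.00
After 4 (deposit($500)): balance=$550.00 total_interest=$0.00
After 5 (deposit($50)): balance=$600.00 total_interest=$0.00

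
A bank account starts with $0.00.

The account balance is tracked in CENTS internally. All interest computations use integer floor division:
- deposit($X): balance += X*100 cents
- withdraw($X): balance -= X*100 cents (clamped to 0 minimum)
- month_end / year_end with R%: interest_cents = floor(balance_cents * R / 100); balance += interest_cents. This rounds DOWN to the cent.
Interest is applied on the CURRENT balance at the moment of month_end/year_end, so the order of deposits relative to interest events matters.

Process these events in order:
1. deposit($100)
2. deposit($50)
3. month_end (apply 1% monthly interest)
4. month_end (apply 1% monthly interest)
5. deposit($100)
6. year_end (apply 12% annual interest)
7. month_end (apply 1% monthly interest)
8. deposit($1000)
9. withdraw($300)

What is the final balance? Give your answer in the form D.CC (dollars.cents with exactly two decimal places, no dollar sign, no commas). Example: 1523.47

After 1 (deposit($100)): balance=$100.00 total_interest=$0.00
After 2 (deposit($50)): balance=$150.00 total_interest=$0.00
After 3 (month_end (apply 1% monthly interest)): balance=$151.50 total_interest=$1.50
After 4 (month_end (apply 1% monthly interest)): balance=$153.01 total_interest=$3.01
After 5 (deposit($100)): balance=$253.01 total_interest=$3.01
After 6 (year_end (apply 12% annual interest)): balance=$283.37 total_interest=$33.37
After 7 (month_end (apply 1% monthly interest)): balance=$286.20 total_interest=$36.20
After 8 (deposit($1000)): balance=$1286.20 total_interest=$36.20
After 9 (withdraw($300)): balance=$986.20 total_interest=$36.20

Answer: 986.20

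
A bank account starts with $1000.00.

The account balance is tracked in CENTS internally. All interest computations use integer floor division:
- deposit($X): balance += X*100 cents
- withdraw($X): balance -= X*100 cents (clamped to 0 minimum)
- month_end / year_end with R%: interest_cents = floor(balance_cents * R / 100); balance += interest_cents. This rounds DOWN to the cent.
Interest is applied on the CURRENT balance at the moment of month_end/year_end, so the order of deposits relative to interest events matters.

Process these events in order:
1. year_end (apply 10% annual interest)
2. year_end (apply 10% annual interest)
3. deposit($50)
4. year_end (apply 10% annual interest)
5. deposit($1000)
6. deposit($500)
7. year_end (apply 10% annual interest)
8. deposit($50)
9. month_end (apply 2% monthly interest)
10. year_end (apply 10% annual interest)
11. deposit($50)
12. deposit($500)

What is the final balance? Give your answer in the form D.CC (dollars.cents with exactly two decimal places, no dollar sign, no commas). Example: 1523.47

Answer: 4167.99

Derivation:
After 1 (year_end (apply 10% annual interest)): balance=$1100.00 total_interest=$100.00
After 2 (year_end (apply 10% annual interest)): balance=$1210.00 total_interest=$210.00
After 3 (deposit($50)): balance=$1260.00 total_interest=$210.00
After 4 (year_end (apply 10% annual interest)): balance=$1386.00 total_interest=$336.00
After 5 (deposit($1000)): balance=$2386.00 total_interest=$336.00
After 6 (deposit($500)): balance=$2886.00 total_interest=$336.00
After 7 (year_end (apply 10% annual interest)): balance=$3174.60 total_interest=$624.60
After 8 (deposit($50)): balance=$3224.60 total_interest=$624.60
After 9 (month_end (apply 2% monthly interest)): balance=$3289.09 total_interest=$689.09
After 10 (year_end (apply 10% annual interest)): balance=$3617.99 total_interest=$1017.99
After 11 (deposit($50)): balance=$3667.99 total_interest=$1017.99
After 12 (deposit($500)): balance=$4167.99 total_interest=$1017.99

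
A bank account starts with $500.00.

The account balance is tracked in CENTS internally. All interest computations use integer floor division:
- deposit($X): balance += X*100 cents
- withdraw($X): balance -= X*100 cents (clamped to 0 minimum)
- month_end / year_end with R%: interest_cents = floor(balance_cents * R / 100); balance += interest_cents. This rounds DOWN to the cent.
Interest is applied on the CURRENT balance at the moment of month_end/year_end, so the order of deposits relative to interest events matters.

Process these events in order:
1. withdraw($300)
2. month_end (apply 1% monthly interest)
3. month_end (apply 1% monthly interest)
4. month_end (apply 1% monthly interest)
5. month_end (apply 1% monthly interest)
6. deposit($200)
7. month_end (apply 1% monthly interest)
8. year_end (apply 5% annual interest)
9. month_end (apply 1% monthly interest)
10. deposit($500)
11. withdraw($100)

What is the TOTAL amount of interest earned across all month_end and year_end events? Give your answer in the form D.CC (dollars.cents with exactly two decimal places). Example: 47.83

Answer: 37.13

Derivation:
After 1 (withdraw($300)): balance=$200.00 total_interest=$0.00
After 2 (month_end (apply 1% monthly interest)): balance=$202.00 total_interest=$2.00
After 3 (month_end (apply 1% monthly interest)): balance=$204.02 total_interest=$4.02
After 4 (month_end (apply 1% monthly interest)): balance=$206.06 total_interest=$6.06
After 5 (month_end (apply 1% monthly interest)): balance=$208.12 total_interest=$8.12
After 6 (deposit($200)): balance=$408.12 total_interest=$8.12
After 7 (month_end (apply 1% monthly interest)): balance=$412.20 total_interest=$12.20
After 8 (year_end (apply 5% annual interest)): balance=$432.81 total_interest=$32.81
After 9 (month_end (apply 1% monthly interest)): balance=$437.13 total_interest=$37.13
After 10 (deposit($500)): balance=$937.13 total_interest=$37.13
After 11 (withdraw($100)): balance=$837.13 total_interest=$37.13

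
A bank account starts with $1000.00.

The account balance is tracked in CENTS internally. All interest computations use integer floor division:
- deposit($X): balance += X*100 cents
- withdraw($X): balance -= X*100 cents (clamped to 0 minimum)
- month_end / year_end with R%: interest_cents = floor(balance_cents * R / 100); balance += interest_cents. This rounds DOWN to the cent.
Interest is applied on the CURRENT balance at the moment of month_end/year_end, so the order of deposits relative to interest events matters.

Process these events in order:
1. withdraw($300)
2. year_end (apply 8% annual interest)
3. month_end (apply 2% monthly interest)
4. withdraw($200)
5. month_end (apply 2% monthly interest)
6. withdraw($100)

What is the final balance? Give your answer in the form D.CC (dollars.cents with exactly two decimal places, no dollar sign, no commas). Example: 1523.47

Answer: 482.54

Derivation:
After 1 (withdraw($300)): balance=$700.00 total_interest=$0.00
After 2 (year_end (apply 8% annual interest)): balance=$756.00 total_interest=$56.00
After 3 (month_end (apply 2% monthly interest)): balance=$771.12 total_interest=$71.12
After 4 (withdraw($200)): balance=$571.12 total_interest=$71.12
After 5 (month_end (apply 2% monthly interest)): balance=$582.54 total_interest=$82.54
After 6 (withdraw($100)): balance=$482.54 total_interest=$82.54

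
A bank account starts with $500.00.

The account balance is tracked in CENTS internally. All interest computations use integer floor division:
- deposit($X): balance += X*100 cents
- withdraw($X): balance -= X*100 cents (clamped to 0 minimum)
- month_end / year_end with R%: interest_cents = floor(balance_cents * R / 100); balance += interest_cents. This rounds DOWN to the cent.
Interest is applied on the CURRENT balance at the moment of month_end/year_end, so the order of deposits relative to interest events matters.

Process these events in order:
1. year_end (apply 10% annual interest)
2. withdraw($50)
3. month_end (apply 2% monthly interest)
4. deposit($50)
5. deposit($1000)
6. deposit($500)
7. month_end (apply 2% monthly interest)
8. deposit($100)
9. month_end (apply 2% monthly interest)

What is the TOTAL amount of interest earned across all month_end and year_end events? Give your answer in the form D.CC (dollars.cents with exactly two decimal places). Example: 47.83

After 1 (year_end (apply 10% annual interest)): balance=$550.00 total_interest=$50.00
After 2 (withdraw($50)): balance=$500.00 total_interest=$50.00
After 3 (month_end (apply 2% monthly interest)): balance=$510.00 total_interest=$60.00
After 4 (deposit($50)): balance=$560.00 total_interest=$60.00
After 5 (deposit($1000)): balance=$1560.00 total_interest=$60.00
After 6 (deposit($500)): balance=$2060.00 total_interest=$60.00
After 7 (month_end (apply 2% monthly interest)): balance=$2101.20 total_interest=$101.20
After 8 (deposit($100)): balance=$2201.20 total_interest=$101.20
After 9 (month_end (apply 2% monthly interest)): balance=$2245.22 total_interest=$145.22

Answer: 145.22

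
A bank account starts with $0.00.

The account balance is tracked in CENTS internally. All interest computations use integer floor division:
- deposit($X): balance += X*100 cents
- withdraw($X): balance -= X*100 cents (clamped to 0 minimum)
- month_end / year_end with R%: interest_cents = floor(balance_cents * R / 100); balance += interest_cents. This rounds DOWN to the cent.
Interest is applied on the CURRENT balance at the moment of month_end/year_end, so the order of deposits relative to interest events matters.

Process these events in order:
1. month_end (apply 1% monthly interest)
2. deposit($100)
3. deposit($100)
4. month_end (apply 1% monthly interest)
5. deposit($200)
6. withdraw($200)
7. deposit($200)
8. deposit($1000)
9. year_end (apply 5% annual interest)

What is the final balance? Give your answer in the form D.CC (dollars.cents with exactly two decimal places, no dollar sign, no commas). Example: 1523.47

After 1 (month_end (apply 1% monthly interest)): balance=$0.00 total_interest=$0.00
After 2 (deposit($100)): balance=$100.00 total_interest=$0.00
After 3 (deposit($100)): balance=$200.00 total_interest=$0.00
After 4 (month_end (apply 1% monthly interest)): balance=$202.00 total_interest=$2.00
After 5 (deposit($200)): balance=$402.00 total_interest=$2.00
After 6 (withdraw($200)): balance=$202.00 total_interest=$2.00
After 7 (deposit($200)): balance=$402.00 total_interest=$2.00
After 8 (deposit($1000)): balance=$1402.00 total_interest=$2.00
After 9 (year_end (apply 5% annual interest)): balance=$1472.10 total_interest=$72.10

Answer: 1472.10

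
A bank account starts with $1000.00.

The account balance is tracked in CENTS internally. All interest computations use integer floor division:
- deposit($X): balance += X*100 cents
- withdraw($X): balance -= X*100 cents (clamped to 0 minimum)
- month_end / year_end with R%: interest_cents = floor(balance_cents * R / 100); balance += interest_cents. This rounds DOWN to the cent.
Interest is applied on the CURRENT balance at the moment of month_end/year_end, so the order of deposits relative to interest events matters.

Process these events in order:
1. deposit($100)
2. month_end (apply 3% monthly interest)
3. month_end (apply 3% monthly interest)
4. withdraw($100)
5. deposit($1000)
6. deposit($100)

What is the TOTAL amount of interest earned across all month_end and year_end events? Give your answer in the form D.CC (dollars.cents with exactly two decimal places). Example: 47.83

After 1 (deposit($100)): balance=$1100.00 total_interest=$0.00
After 2 (month_end (apply 3% monthly interest)): balance=$1133.00 total_interest=$33.00
After 3 (month_end (apply 3% monthly interest)): balance=$1166.99 total_interest=$66.99
After 4 (withdraw($100)): balance=$1066.99 total_interest=$66.99
After 5 (deposit($1000)): balance=$2066.99 total_interest=$66.99
After 6 (deposit($100)): balance=$2166.99 total_interest=$66.99

Answer: 66.99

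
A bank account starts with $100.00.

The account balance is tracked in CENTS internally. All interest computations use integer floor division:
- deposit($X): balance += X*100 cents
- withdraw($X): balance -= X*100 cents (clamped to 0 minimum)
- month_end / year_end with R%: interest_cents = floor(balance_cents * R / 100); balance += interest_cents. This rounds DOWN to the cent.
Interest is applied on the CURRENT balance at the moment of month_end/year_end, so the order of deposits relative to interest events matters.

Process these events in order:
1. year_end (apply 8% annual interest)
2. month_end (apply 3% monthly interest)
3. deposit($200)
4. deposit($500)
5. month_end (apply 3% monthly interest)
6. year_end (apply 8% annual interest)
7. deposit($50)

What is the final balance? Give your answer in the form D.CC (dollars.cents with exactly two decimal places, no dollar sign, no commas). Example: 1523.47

Answer: 952.41

Derivation:
After 1 (year_end (apply 8% annual interest)): balance=$108.00 total_interest=$8.00
After 2 (month_end (apply 3% monthly interest)): balance=$111.24 total_interest=$11.24
After 3 (deposit($200)): balance=$311.24 total_interest=$11.24
After 4 (deposit($500)): balance=$811.24 total_interest=$11.24
After 5 (month_end (apply 3% monthly interest)): balance=$835.57 total_interest=$35.57
After 6 (year_end (apply 8% annual interest)): balance=$902.41 total_interest=$102.41
After 7 (deposit($50)): balance=$952.41 total_interest=$102.41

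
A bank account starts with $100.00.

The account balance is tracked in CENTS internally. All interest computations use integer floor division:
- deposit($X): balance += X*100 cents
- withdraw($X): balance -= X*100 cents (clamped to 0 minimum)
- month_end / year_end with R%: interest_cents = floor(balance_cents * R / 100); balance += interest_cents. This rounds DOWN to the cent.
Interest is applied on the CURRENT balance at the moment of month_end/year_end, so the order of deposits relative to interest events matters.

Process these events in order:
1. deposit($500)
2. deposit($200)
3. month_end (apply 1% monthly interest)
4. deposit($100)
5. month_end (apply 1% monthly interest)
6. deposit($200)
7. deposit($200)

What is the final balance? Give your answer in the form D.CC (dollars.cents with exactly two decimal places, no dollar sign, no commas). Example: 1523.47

After 1 (deposit($500)): balance=$600.00 total_interest=$0.00
After 2 (deposit($200)): balance=$800.00 total_interest=$0.00
After 3 (month_end (apply 1% monthly interest)): balance=$808.00 total_interest=$8.00
After 4 (deposit($100)): balance=$908.00 total_interest=$8.00
After 5 (month_end (apply 1% monthly interest)): balance=$917.08 total_interest=$17.08
After 6 (deposit($200)): balance=$1117.08 total_interest=$17.08
After 7 (deposit($200)): balance=$1317.08 total_interest=$17.08

Answer: 1317.08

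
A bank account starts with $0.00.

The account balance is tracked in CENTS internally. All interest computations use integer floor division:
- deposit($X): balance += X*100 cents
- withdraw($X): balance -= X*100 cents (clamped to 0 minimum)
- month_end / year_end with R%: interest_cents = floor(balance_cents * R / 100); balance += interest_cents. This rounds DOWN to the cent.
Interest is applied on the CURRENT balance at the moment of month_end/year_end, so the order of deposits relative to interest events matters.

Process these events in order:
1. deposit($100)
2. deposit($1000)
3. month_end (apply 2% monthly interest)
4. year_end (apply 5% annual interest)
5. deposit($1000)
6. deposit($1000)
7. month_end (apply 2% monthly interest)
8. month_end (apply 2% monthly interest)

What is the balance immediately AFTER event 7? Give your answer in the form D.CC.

After 1 (deposit($100)): balance=$100.00 total_interest=$0.00
After 2 (deposit($1000)): balance=$1100.00 total_interest=$0.00
After 3 (month_end (apply 2% monthly interest)): balance=$1122.00 total_interest=$22.00
After 4 (year_end (apply 5% annual interest)): balance=$1178.10 total_interest=$78.10
After 5 (deposit($1000)): balance=$2178.10 total_interest=$78.10
After 6 (deposit($1000)): balance=$3178.10 total_interest=$78.10
After 7 (month_end (apply 2% monthly interest)): balance=$3241.66 total_interest=$141.66

Answer: 3241.66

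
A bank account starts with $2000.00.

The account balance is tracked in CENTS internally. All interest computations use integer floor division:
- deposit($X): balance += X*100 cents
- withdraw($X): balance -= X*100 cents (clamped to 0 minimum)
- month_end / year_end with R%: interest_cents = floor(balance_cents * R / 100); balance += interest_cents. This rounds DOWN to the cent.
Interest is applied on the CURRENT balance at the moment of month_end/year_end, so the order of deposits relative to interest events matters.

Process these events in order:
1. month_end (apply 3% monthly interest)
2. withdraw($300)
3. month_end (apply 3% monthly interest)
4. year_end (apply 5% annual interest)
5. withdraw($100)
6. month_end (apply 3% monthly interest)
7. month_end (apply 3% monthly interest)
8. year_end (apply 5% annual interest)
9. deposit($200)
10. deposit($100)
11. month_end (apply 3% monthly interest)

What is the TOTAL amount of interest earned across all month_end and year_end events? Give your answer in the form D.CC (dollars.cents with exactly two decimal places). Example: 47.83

After 1 (month_end (apply 3% monthly interest)): balance=$2060.00 total_interest=$60.00
After 2 (withdraw($300)): balance=$1760.00 total_interest=$60.00
After 3 (month_end (apply 3% monthly interest)): balance=$1812.80 total_interest=$112.80
After 4 (year_end (apply 5% annual interest)): balance=$1903.44 total_interest=$203.44
After 5 (withdraw($100)): balance=$1803.44 total_interest=$203.44
After 6 (month_end (apply 3% monthly interest)): balance=$1857.54 total_interest=$257.54
After 7 (month_end (apply 3% monthly interest)): balance=$1913.26 total_interest=$313.26
After 8 (year_end (apply 5% annual interest)): balance=$2008.92 total_interest=$408.92
After 9 (deposit($200)): balance=$2208.92 total_interest=$408.92
After 10 (deposit($100)): balance=$2308.92 total_interest=$408.92
After 11 (month_end (apply 3% monthly interest)): balance=$2378.18 total_interest=$478.18

Answer: 478.18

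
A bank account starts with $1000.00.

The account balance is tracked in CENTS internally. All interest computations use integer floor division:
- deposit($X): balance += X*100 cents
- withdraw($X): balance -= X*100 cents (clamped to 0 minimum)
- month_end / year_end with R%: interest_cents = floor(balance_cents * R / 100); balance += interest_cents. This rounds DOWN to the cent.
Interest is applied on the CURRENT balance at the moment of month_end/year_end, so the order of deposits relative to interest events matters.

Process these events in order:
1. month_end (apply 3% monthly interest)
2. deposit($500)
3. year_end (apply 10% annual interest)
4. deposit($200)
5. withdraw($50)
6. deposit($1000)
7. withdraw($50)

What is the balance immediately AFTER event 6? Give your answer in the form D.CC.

Answer: 2833.00

Derivation:
After 1 (month_end (apply 3% monthly interest)): balance=$1030.00 total_interest=$30.00
After 2 (deposit($500)): balance=$1530.00 total_interest=$30.00
After 3 (year_end (apply 10% annual interest)): balance=$1683.00 total_interest=$183.00
After 4 (deposit($200)): balance=$1883.00 total_interest=$183.00
After 5 (withdraw($50)): balance=$1833.00 total_interest=$183.00
After 6 (deposit($1000)): balance=$2833.00 total_interest=$183.00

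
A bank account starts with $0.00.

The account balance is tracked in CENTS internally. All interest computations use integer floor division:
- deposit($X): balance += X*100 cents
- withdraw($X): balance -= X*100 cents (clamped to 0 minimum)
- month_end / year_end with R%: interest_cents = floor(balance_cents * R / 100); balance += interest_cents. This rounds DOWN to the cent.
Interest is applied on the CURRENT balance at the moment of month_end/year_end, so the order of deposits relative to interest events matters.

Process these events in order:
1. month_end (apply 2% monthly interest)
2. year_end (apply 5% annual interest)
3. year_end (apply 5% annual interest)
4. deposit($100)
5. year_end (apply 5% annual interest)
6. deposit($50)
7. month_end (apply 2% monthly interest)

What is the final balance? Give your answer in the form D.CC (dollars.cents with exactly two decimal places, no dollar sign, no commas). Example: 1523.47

Answer: 158.10

Derivation:
After 1 (month_end (apply 2% monthly interest)): balance=$0.00 total_interest=$0.00
After 2 (year_end (apply 5% annual interest)): balance=$0.00 total_interest=$0.00
After 3 (year_end (apply 5% annual interest)): balance=$0.00 total_interest=$0.00
After 4 (deposit($100)): balance=$100.00 total_interest=$0.00
After 5 (year_end (apply 5% annual interest)): balance=$105.00 total_interest=$5.00
After 6 (deposit($50)): balance=$155.00 total_interest=$5.00
After 7 (month_end (apply 2% monthly interest)): balance=$158.10 total_interest=$8.10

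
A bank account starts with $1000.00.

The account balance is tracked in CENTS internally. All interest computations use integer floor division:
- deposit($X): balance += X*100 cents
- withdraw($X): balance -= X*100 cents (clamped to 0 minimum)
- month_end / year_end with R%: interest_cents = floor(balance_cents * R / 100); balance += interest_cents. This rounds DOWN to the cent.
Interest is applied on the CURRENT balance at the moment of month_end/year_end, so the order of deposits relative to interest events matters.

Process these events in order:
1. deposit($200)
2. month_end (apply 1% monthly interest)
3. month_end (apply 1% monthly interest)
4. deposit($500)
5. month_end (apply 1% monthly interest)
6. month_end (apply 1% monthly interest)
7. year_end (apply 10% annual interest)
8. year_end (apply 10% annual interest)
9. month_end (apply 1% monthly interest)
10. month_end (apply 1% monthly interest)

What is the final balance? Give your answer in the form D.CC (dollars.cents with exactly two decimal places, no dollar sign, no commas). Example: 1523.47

After 1 (deposit($200)): balance=$1200.00 total_interest=$0.00
After 2 (month_end (apply 1% monthly interest)): balance=$1212.00 total_interest=$12.00
After 3 (month_end (apply 1% monthly interest)): balance=$1224.12 total_interest=$24.12
After 4 (deposit($500)): balance=$1724.12 total_interest=$24.12
After 5 (month_end (apply 1% monthly interest)): balance=$1741.36 total_interest=$41.36
After 6 (month_end (apply 1% monthly interest)): balance=$1758.77 total_interest=$58.77
After 7 (year_end (apply 10% annual interest)): balance=$1934.64 total_interest=$234.64
After 8 (year_end (apply 10% annual interest)): balance=$2128.10 total_interest=$428.10
After 9 (month_end (apply 1% monthly interest)): balance=$2149.38 total_interest=$449.38
After 10 (month_end (apply 1% monthly interest)): balance=$2170.87 total_interest=$470.87

Answer: 2170.87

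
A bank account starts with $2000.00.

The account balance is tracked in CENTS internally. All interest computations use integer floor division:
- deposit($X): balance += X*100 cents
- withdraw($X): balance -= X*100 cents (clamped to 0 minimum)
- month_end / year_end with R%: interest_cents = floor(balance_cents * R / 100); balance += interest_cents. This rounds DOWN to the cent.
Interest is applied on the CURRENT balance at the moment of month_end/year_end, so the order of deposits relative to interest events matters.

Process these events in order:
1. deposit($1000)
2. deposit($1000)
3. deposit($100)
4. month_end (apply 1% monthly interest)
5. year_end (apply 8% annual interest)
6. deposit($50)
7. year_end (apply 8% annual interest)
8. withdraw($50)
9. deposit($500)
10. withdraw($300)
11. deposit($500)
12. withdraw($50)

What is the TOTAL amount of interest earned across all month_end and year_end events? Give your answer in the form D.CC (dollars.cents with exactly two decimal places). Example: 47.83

After 1 (deposit($1000)): balance=$3000.00 total_interest=$0.00
After 2 (deposit($1000)): balance=$4000.00 total_interest=$0.00
After 3 (deposit($100)): balance=$4100.00 total_interest=$0.00
After 4 (month_end (apply 1% monthly interest)): balance=$4141.00 total_interest=$41.00
After 5 (year_end (apply 8% annual interest)): balance=$4472.28 total_interest=$372.28
After 6 (deposit($50)): balance=$4522.28 total_interest=$372.28
After 7 (year_end (apply 8% annual interest)): balance=$4884.06 total_interest=$734.06
After 8 (withdraw($50)): balance=$4834.06 total_interest=$734.06
After 9 (deposit($500)): balance=$5334.06 total_interest=$734.06
After 10 (withdraw($300)): balance=$5034.06 total_interest=$734.06
After 11 (deposit($500)): balance=$5534.06 total_interest=$734.06
After 12 (withdraw($50)): balance=$5484.06 total_interest=$734.06

Answer: 734.06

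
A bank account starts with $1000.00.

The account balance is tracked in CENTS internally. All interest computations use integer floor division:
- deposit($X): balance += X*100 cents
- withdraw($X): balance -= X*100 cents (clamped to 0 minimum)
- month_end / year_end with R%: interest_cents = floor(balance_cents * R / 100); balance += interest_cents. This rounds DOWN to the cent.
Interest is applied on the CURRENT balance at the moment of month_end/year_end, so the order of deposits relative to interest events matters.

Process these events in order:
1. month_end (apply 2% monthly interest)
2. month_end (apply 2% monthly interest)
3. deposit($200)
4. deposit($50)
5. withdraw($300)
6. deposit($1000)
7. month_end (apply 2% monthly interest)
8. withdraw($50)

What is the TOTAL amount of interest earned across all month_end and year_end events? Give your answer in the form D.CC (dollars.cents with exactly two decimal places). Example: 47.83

Answer: 80.20

Derivation:
After 1 (month_end (apply 2% monthly interest)): balance=$1020.00 total_interest=$20.00
After 2 (month_end (apply 2% monthly interest)): balance=$1040.40 total_interest=$40.40
After 3 (deposit($200)): balance=$1240.40 total_interest=$40.40
After 4 (deposit($50)): balance=$1290.40 total_interest=$40.40
After 5 (withdraw($300)): balance=$990.40 total_interest=$40.40
After 6 (deposit($1000)): balance=$1990.40 total_interest=$40.40
After 7 (month_end (apply 2% monthly interest)): balance=$2030.20 total_interest=$80.20
After 8 (withdraw($50)): balance=$1980.20 total_interest=$80.20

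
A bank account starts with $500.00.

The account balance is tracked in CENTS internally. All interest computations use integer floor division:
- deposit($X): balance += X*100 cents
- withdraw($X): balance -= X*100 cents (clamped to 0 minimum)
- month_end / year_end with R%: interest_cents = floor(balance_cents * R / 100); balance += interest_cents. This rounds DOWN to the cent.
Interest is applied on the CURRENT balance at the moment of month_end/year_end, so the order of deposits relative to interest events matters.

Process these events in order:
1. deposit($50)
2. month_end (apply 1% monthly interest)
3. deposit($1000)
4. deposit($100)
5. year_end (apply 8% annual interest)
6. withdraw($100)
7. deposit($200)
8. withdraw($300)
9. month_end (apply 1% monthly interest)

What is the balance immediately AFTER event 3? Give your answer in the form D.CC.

After 1 (deposit($50)): balance=$550.00 total_interest=$0.00
After 2 (month_end (apply 1% monthly interest)): balance=$555.50 total_interest=$5.50
After 3 (deposit($1000)): balance=$1555.50 total_interest=$5.50

Answer: 1555.50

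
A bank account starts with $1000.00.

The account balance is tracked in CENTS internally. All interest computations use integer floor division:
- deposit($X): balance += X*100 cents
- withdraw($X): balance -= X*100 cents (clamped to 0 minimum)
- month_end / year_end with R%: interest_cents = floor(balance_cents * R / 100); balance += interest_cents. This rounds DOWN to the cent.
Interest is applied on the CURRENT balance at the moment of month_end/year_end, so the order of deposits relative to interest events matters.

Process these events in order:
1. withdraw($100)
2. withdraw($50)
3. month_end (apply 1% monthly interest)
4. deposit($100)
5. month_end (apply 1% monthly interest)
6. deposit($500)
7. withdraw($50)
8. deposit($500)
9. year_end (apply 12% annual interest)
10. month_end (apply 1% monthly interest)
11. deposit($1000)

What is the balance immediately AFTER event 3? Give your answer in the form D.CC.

After 1 (withdraw($100)): balance=$900.00 total_interest=$0.00
After 2 (withdraw($50)): balance=$850.00 total_interest=$0.00
After 3 (month_end (apply 1% monthly interest)): balance=$858.50 total_interest=$8.50

Answer: 858.50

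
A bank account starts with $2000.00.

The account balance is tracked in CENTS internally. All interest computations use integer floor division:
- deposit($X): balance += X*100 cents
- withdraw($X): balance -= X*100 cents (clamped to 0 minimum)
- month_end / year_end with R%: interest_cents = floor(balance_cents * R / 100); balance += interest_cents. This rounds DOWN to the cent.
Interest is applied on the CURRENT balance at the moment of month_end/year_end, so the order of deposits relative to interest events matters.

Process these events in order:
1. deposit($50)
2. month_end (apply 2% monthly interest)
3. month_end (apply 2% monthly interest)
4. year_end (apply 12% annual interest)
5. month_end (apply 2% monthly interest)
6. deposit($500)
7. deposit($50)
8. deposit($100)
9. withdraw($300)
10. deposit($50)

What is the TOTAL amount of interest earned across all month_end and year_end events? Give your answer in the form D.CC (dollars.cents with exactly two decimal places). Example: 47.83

Answer: 386.52

Derivation:
After 1 (deposit($50)): balance=$2050.00 total_interest=$0.00
After 2 (month_end (apply 2% monthly interest)): balance=$2091.00 total_interest=$41.00
After 3 (month_end (apply 2% monthly interest)): balance=$2132.82 total_interest=$82.82
After 4 (year_end (apply 12% annual interest)): balance=$2388.75 total_interest=$338.75
After 5 (month_end (apply 2% monthly interest)): balance=$2436.52 total_interest=$386.52
After 6 (deposit($500)): balance=$2936.52 total_interest=$386.52
After 7 (deposit($50)): balance=$2986.52 total_interest=$386.52
After 8 (deposit($100)): balance=$3086.52 total_interest=$386.52
After 9 (withdraw($300)): balance=$2786.52 total_interest=$386.52
After 10 (deposit($50)): balance=$2836.52 total_interest=$386.52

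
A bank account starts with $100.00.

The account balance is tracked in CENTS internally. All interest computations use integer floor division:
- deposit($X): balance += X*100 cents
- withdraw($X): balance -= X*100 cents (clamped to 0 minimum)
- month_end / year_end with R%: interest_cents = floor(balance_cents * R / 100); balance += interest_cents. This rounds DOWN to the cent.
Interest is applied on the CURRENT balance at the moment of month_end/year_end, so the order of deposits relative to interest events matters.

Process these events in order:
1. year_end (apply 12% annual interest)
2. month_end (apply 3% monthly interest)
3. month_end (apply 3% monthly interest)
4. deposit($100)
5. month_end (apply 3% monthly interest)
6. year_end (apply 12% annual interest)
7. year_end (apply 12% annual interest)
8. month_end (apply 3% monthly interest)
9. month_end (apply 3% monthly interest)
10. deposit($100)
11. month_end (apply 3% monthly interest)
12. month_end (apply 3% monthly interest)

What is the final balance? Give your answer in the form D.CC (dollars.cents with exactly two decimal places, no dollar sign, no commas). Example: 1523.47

Answer: 424.26

Derivation:
After 1 (year_end (apply 12% annual interest)): balance=$112.00 total_interest=$12.00
After 2 (month_end (apply 3% monthly interest)): balance=$115.36 total_interest=$15.36
After 3 (month_end (apply 3% monthly interest)): balance=$118.82 total_interest=$18.82
After 4 (deposit($100)): balance=$218.82 total_interest=$18.82
After 5 (month_end (apply 3% monthly interest)): balance=$225.38 total_interest=$25.38
After 6 (year_end (apply 12% annual interest)): balance=$252.42 total_interest=$52.42
After 7 (year_end (apply 12% annual interest)): balance=$282.71 total_interest=$82.71
After 8 (month_end (apply 3% monthly interest)): balance=$291.19 total_interest=$91.19
After 9 (month_end (apply 3% monthly interest)): balance=$299.92 total_interest=$99.92
After 10 (deposit($100)): balance=$399.92 total_interest=$99.92
After 11 (month_end (apply 3% monthly interest)): balance=$411.91 total_interest=$111.91
After 12 (month_end (apply 3% monthly interest)): balance=$424.26 total_interest=$124.26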